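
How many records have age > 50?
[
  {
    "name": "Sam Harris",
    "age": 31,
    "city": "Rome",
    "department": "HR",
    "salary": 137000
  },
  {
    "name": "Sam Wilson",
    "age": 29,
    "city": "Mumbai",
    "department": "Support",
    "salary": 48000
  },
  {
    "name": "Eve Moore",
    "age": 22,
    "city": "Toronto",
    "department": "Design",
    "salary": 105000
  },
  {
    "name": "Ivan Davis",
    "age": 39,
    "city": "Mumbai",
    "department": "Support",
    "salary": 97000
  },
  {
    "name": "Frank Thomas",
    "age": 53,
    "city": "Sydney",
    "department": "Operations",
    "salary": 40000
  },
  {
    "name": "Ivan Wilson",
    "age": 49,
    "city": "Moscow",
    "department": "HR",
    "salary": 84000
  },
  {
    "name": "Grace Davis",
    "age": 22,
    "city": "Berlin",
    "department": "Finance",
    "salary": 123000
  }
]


Data: 7 records
Condition: age > 50

Checking each record:
  Sam Harris: 31
  Sam Wilson: 29
  Eve Moore: 22
  Ivan Davis: 39
  Frank Thomas: 53 MATCH
  Ivan Wilson: 49
  Grace Davis: 22

Count: 1

1


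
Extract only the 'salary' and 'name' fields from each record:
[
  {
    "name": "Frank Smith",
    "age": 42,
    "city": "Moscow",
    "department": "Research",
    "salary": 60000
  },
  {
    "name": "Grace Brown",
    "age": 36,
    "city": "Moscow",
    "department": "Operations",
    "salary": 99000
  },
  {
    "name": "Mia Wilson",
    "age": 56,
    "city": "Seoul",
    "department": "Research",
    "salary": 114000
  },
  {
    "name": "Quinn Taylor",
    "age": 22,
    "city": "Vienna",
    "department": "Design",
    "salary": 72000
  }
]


Original: 4 records with fields: name, age, city, department, salary
Keep: ['salary', 'name']
Drop: ['age', 'city', 'department']
Result: 4 records, 2 fields each

[
  {
    "salary": 60000,
    "name": "Frank Smith"
  },
  {
    "salary": 99000,
    "name": "Grace Brown"
  },
  {
    "salary": 114000,
    "name": "Mia Wilson"
  },
  {
    "salary": 72000,
    "name": "Quinn Taylor"
  }
]


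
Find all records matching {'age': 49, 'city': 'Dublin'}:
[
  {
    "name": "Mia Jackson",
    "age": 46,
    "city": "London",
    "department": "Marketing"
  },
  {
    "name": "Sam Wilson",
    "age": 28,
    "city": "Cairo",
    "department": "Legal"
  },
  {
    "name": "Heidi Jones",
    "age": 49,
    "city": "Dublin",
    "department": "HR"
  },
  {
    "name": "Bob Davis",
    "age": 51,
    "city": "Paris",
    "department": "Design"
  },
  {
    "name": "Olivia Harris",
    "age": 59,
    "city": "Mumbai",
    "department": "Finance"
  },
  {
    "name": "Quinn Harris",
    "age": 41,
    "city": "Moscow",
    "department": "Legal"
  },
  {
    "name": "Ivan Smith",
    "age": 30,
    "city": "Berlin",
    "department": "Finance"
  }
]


Search criteria: {'age': 49, 'city': 'Dublin'}

Checking 7 records:
  Mia Jackson: {age: 46, city: London}
  Sam Wilson: {age: 28, city: Cairo}
  Heidi Jones: {age: 49, city: Dublin} <-- MATCH
  Bob Davis: {age: 51, city: Paris}
  Olivia Harris: {age: 59, city: Mumbai}
  Quinn Harris: {age: 41, city: Moscow}
  Ivan Smith: {age: 30, city: Berlin}

Matches: ["Heidi Jones"]

["Heidi Jones"]


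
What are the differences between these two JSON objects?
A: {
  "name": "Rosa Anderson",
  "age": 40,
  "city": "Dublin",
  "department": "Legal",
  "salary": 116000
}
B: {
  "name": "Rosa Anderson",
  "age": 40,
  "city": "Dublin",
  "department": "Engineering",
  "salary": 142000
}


Comparing each field (in key order):
  name: same
  age: same
  city: same
  department: DIFFERENT
  salary: DIFFERENT
Differences:
  department: Legal -> Engineering
  salary: 116000 -> 142000

2 field(s) changed

2 changes: department, salary


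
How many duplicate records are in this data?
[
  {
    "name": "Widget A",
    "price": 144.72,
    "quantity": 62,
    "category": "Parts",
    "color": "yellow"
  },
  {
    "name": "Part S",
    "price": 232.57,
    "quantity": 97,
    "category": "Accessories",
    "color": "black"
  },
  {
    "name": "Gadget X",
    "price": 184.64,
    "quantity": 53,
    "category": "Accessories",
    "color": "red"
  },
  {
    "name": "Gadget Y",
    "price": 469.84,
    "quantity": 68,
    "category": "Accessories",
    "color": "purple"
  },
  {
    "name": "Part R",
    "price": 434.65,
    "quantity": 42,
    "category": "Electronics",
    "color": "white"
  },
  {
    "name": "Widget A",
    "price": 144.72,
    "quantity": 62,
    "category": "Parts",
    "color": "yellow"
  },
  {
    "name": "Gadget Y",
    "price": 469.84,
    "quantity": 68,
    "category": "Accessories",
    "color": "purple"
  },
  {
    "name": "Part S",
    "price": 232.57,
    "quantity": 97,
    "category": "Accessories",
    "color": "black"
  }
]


Checking 8 records for duplicates:

  Row 1: Widget A ($144.72, qty 62)
  Row 2: Part S ($232.57, qty 97)
  Row 3: Gadget X ($184.64, qty 53)
  Row 4: Gadget Y ($469.84, qty 68)
  Row 5: Part R ($434.65, qty 42)
  Row 6: Widget A ($144.72, qty 62) <-- DUPLICATE
  Row 7: Gadget Y ($469.84, qty 68) <-- DUPLICATE
  Row 8: Part S ($232.57, qty 97) <-- DUPLICATE

Duplicates found: 3
Unique records: 5

3 duplicates, 5 unique


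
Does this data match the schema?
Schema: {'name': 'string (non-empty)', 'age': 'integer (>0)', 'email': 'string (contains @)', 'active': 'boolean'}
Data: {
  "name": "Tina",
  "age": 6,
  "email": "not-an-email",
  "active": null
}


Validating each field against schema:
  name: OK (non-empty string)
  age: OK (positive integer)
  email: FAIL ("not-an-email" does not contain @)
  active: FAIL (null is not a boolean)

Result: INVALID (2 errors: email, active)

INVALID (2 errors: email, active)


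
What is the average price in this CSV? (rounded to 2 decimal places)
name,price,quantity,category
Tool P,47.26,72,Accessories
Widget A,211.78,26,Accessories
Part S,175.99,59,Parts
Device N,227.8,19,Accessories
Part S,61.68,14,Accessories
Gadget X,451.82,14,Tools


Computing average price:
Values: [47.26, 211.78, 175.99, 227.8, 61.68, 451.82]
Sum = 1176.33
Count = 6
Average = 1176.33/6 = 196.055 exactly -> 196.06 (rounded half-up to 2 decimal places)

196.06


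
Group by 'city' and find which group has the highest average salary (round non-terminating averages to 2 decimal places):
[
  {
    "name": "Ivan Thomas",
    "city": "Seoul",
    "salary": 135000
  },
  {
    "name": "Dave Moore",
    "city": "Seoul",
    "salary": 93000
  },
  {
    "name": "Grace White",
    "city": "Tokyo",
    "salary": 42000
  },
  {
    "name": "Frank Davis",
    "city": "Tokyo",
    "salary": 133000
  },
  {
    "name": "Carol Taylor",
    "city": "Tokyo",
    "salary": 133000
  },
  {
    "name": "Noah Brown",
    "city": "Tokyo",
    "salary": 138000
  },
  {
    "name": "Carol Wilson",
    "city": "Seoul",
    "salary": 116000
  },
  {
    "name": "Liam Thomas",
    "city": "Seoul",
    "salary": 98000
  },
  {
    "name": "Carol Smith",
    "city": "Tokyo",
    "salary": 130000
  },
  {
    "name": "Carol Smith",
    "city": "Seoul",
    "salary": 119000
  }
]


Group by: city

Groups:
  Seoul: 5 people, avg salary = 561000/5 = $112200
  Tokyo: 5 people, avg salary = 576000/5 = $115200

Highest average salary: Tokyo ($115200)

Tokyo ($115200)


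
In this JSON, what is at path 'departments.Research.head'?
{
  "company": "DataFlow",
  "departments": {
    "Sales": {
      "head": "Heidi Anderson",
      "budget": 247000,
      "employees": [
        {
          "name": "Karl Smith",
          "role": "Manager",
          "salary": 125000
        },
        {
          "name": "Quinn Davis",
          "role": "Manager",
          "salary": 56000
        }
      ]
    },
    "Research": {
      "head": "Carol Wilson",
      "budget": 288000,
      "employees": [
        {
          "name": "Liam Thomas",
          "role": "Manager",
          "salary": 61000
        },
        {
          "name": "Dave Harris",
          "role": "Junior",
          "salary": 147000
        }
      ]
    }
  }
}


Path: departments.Research.head

Navigate:
  -> departments
  -> Research
  -> head = 'Carol Wilson'

Carol Wilson


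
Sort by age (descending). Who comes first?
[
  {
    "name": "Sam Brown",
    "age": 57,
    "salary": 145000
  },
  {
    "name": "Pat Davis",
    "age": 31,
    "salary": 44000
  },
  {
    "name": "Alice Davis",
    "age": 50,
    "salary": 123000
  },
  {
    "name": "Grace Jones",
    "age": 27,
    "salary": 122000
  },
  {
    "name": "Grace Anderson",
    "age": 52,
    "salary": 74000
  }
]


Sort by: age (descending)

Sorted order:
  1. Sam Brown (age = 57)
  2. Grace Anderson (age = 52)
  3. Alice Davis (age = 50)
  4. Pat Davis (age = 31)
  5. Grace Jones (age = 27)

First: Sam Brown

Sam Brown


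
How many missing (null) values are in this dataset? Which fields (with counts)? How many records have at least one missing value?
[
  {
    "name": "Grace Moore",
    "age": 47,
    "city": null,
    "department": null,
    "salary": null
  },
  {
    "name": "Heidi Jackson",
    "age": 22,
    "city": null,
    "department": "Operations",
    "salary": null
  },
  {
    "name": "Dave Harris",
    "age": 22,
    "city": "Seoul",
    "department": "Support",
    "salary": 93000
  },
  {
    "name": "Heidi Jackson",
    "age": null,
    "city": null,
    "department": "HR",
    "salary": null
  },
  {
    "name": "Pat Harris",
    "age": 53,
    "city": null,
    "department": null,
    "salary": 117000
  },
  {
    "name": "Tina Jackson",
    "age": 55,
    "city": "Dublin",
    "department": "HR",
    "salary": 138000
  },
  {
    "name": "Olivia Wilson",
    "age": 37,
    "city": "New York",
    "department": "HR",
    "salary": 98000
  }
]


Checking for missing (null) values in 7 records:

  Grace Moore: city, department, salary
  Heidi Jackson: city, salary
  Dave Harris: complete
  Heidi Jackson: age, city, salary
  Pat Harris: city, department
  Tina Jackson: complete
  Olivia Wilson: complete

Per field:
  name: 0 missing
  age: 1 missing
  city: 4 missing
  department: 2 missing
  salary: 3 missing

Total missing values: 10
Records with any missing: 4

10 missing values (age: 1, city: 4, department: 2, salary: 3); 4 incomplete records


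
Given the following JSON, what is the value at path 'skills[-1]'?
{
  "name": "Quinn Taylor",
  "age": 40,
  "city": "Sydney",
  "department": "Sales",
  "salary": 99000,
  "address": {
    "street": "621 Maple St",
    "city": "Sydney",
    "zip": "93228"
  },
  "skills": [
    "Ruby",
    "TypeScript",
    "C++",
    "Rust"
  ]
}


Query: skills[-1]
Path: skills -> last element
Value: Rust

Rust


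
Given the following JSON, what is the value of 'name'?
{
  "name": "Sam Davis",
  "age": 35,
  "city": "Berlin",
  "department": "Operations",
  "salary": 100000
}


Looking up field 'name'
Value: Sam Davis

Sam Davis


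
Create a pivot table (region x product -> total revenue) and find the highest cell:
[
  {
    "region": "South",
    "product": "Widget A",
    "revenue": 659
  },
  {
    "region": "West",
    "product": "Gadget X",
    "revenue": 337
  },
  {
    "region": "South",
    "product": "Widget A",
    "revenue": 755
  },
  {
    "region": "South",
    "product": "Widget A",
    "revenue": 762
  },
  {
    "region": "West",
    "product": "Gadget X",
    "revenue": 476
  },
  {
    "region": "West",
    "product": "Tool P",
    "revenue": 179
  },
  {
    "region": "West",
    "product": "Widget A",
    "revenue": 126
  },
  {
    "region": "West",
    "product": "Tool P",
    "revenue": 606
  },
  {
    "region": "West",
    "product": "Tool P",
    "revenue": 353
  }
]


Pivot: region (rows) x product (columns) -> total revenue

     Gadget X      Tool P        Widget A    
South            0             0          2176  
West           813          1138           126  

Highest: South / Widget A = $2176

South / Widget A = $2176


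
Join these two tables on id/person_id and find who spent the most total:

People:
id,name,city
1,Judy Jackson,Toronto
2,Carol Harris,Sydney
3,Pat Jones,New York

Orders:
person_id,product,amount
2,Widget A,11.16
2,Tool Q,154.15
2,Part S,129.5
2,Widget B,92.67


Join on: people.id = orders.person_id

Joined rows:
  Carol Harris (Sydney) bought Widget A for $11.16
  Carol Harris (Sydney) bought Tool Q for $154.15
  Carol Harris (Sydney) bought Part S for $129.5
  Carol Harris (Sydney) bought Widget B for $92.67

Total per person:
  Carol Harris: $387.48

Top spender: Carol Harris ($387.48)

Carol Harris ($387.48)


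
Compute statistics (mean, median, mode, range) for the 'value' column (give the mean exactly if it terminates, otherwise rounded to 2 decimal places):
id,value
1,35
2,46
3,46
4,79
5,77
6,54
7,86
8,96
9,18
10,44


Data: [35, 46, 46, 79, 77, 54, 86, 96, 18, 44]
Count: 10
Sum: 581
Mean: 581/10 = 58.1
Sorted: [18, 35, 44, 46, 46, 54, 77, 79, 86, 96]
Median: 50.0
Mode: 46 (2 times)
Range: 96 - 18 = 78
Min: 18, Max: 96

mean=58.1, median=50.0, mode=46, range=78


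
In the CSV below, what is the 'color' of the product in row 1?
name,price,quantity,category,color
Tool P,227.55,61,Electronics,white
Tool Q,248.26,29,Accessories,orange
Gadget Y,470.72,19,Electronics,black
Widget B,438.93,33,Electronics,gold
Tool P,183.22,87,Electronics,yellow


Query: Row 1 ('Tool P'), column 'color'
Value: white

white


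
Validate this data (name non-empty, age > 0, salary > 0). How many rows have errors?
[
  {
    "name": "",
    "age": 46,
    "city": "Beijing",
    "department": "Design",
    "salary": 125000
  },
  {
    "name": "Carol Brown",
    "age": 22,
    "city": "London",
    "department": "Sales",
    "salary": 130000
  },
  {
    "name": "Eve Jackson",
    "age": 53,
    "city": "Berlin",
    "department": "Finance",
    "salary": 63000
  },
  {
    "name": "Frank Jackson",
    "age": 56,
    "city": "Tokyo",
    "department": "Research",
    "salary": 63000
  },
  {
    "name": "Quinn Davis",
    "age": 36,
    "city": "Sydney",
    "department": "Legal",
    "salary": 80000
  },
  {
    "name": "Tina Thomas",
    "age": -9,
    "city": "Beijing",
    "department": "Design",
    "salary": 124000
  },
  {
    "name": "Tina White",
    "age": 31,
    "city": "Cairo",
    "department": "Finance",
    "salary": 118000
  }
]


Validating 7 records:
Rules: name non-empty, age > 0, salary > 0

  Row 1 (???): empty name
  Row 2 (Carol Brown): OK
  Row 3 (Eve Jackson): OK
  Row 4 (Frank Jackson): OK
  Row 5 (Quinn Davis): OK
  Row 6 (Tina Thomas): negative age: -9
  Row 7 (Tina White): OK

Total errors: 2

2 errors


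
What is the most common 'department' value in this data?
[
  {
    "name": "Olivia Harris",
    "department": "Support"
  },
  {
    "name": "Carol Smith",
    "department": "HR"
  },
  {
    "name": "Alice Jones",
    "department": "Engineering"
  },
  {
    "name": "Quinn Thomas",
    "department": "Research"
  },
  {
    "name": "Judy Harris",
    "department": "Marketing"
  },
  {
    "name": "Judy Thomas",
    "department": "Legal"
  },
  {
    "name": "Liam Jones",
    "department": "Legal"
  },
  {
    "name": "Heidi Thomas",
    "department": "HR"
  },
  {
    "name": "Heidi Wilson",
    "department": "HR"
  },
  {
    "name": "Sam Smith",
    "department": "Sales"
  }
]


Counting 'department' values across 10 records:

  HR: 3 ###
  Legal: 2 ##
  Support: 1 #
  Engineering: 1 #
  Research: 1 #
  Marketing: 1 #
  Sales: 1 #

Most common: HR (3 times)

HR (3 times)


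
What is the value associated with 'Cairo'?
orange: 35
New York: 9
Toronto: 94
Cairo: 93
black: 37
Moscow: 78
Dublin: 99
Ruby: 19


Looking up key 'Cairo'
Value: 93

93


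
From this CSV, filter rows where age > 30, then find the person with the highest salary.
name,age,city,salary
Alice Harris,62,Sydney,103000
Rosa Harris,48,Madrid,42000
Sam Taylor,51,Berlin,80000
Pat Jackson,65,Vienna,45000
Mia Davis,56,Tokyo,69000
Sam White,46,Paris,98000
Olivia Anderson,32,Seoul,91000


Filter: age > 30
Sort by: salary (descending)

Filtered records (7):
  Alice Harris, age 62, salary $103000
  Sam White, age 46, salary $98000
  Olivia Anderson, age 32, salary $91000
  Sam Taylor, age 51, salary $80000
  Mia Davis, age 56, salary $69000
  Pat Jackson, age 65, salary $45000
  Rosa Harris, age 48, salary $42000

Highest salary: Alice Harris ($103000)

Alice Harris


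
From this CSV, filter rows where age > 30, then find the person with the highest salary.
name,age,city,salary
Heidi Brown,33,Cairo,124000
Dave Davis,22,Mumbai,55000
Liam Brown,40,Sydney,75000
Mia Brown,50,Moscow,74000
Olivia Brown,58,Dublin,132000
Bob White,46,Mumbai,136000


Filter: age > 30
Sort by: salary (descending)

Filtered records (5):
  Bob White, age 46, salary $136000
  Olivia Brown, age 58, salary $132000
  Heidi Brown, age 33, salary $124000
  Liam Brown, age 40, salary $75000
  Mia Brown, age 50, salary $74000

Highest salary: Bob White ($136000)

Bob White


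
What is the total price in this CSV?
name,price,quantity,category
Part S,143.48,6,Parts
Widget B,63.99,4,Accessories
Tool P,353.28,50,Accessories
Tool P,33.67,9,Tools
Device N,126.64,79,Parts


Computing total price:
Values: [143.48, 63.99, 353.28, 33.67, 126.64]
Sum = 721.06

721.06


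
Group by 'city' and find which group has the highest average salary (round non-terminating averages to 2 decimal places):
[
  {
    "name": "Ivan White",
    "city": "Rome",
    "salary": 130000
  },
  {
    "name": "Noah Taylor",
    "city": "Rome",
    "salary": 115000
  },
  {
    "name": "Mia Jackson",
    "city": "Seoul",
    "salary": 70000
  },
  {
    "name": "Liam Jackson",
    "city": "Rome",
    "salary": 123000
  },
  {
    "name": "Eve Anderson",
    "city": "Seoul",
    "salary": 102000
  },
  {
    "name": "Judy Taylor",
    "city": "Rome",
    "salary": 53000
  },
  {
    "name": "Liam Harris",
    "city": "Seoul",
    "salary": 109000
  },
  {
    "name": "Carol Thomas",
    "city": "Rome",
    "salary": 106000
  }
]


Group by: city

Groups:
  Rome: 5 people, avg salary = 527000/5 = $105400
  Seoul: 3 people, avg salary = 281000/3 ≈ $93666.67

Highest average salary: Rome ($105400)

Rome ($105400)


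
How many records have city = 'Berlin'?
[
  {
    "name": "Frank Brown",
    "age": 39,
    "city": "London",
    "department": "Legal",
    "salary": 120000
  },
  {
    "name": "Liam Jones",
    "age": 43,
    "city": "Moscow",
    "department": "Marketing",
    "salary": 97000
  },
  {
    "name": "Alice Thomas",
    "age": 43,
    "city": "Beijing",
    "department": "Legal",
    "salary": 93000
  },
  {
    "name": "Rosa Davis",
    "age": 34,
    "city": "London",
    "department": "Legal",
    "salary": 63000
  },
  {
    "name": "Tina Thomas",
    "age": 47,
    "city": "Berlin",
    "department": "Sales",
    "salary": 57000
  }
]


Data: 5 records
Condition: city = 'Berlin'

Checking each record:
  Frank Brown: London
  Liam Jones: Moscow
  Alice Thomas: Beijing
  Rosa Davis: London
  Tina Thomas: Berlin MATCH

Count: 1

1


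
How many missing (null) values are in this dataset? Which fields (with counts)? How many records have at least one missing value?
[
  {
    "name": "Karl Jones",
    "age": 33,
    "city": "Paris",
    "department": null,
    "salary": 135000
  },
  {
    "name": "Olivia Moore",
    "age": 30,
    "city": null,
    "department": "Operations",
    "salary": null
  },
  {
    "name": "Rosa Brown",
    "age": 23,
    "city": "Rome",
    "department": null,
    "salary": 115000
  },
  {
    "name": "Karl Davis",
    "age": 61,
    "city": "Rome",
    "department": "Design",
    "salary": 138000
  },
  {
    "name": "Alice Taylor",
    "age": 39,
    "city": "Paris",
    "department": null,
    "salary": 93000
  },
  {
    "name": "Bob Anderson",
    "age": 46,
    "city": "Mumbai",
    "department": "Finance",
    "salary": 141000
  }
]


Checking for missing (null) values in 6 records:

  Karl Jones: department
  Olivia Moore: city, salary
  Rosa Brown: department
  Karl Davis: complete
  Alice Taylor: department
  Bob Anderson: complete

Per field:
  name: 0 missing
  age: 0 missing
  city: 1 missing
  department: 3 missing
  salary: 1 missing

Total missing values: 5
Records with any missing: 4

5 missing values (city: 1, department: 3, salary: 1); 4 incomplete records


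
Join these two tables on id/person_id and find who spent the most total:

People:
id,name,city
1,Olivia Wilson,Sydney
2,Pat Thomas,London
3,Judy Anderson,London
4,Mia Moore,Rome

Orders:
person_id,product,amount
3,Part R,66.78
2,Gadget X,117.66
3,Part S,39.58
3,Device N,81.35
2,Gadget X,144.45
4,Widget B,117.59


Join on: people.id = orders.person_id

Joined rows:
  Judy Anderson (London) bought Part R for $66.78
  Pat Thomas (London) bought Gadget X for $117.66
  Judy Anderson (London) bought Part S for $39.58
  Judy Anderson (London) bought Device N for $81.35
  Pat Thomas (London) bought Gadget X for $144.45
  Mia Moore (Rome) bought Widget B for $117.59

Total per person:
  Pat Thomas: $262.11
  Judy Anderson: $187.71
  Mia Moore: $117.59

Top spender: Pat Thomas ($262.11)

Pat Thomas ($262.11)


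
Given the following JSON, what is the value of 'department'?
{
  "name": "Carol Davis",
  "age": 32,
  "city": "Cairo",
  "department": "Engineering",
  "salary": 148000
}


Looking up field 'department'
Value: Engineering

Engineering


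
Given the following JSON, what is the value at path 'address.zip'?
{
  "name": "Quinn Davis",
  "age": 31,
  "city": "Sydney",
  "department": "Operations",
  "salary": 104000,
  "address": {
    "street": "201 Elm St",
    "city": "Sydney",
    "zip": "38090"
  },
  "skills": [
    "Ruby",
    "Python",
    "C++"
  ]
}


Query: address.zip
Path: address -> zip
Value: 38090

38090


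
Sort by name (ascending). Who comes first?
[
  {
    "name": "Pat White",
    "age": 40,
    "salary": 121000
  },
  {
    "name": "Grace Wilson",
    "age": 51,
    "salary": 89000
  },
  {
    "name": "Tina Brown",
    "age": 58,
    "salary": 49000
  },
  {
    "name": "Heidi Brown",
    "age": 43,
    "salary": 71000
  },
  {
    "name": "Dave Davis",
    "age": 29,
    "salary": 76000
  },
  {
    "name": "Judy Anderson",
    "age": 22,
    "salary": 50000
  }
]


Sort by: name (ascending)

Sorted order:
  1. Dave Davis (name = Dave Davis)
  2. Grace Wilson (name = Grace Wilson)
  3. Heidi Brown (name = Heidi Brown)
  4. Judy Anderson (name = Judy Anderson)
  5. Pat White (name = Pat White)
  6. Tina Brown (name = Tina Brown)

First: Dave Davis

Dave Davis


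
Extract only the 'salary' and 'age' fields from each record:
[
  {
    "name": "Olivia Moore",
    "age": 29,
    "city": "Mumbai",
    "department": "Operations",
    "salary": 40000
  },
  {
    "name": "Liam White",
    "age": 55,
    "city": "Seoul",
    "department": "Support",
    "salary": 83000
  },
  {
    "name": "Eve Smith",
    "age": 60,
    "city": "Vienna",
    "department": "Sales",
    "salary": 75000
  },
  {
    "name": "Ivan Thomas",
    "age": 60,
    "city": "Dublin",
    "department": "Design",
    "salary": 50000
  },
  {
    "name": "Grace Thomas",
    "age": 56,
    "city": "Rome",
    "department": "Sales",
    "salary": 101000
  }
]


Original: 5 records with fields: name, age, city, department, salary
Keep: ['salary', 'age']
Drop: ['name', 'city', 'department']
Result: 5 records, 2 fields each

[
  {
    "salary": 40000,
    "age": 29
  },
  {
    "salary": 83000,
    "age": 55
  },
  {
    "salary": 75000,
    "age": 60
  },
  {
    "salary": 50000,
    "age": 60
  },
  {
    "salary": 101000,
    "age": 56
  }
]


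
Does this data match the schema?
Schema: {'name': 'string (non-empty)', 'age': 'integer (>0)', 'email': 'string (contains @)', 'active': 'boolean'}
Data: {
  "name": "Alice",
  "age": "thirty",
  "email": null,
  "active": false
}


Validating each field against schema:
  name: OK (non-empty string)
  age: FAIL ("thirty" is not an integer)
  email: FAIL (null is not a string)
  active: OK (boolean)

Result: INVALID (2 errors: age, email)

INVALID (2 errors: age, email)


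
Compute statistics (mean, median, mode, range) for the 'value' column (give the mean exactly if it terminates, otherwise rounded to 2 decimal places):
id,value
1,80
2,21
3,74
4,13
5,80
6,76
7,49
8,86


Data: [80, 21, 74, 13, 80, 76, 49, 86]
Count: 8
Sum: 479
Mean: 479/8 = 59.875
Sorted: [13, 21, 49, 74, 76, 80, 80, 86]
Median: 75.0
Mode: 80 (2 times)
Range: 86 - 13 = 73
Min: 13, Max: 86

mean=59.875, median=75.0, mode=80, range=73


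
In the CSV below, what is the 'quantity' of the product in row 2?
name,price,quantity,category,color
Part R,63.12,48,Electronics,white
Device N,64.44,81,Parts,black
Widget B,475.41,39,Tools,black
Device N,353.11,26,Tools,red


Query: Row 2 ('Device N'), column 'quantity'
Value: 81

81


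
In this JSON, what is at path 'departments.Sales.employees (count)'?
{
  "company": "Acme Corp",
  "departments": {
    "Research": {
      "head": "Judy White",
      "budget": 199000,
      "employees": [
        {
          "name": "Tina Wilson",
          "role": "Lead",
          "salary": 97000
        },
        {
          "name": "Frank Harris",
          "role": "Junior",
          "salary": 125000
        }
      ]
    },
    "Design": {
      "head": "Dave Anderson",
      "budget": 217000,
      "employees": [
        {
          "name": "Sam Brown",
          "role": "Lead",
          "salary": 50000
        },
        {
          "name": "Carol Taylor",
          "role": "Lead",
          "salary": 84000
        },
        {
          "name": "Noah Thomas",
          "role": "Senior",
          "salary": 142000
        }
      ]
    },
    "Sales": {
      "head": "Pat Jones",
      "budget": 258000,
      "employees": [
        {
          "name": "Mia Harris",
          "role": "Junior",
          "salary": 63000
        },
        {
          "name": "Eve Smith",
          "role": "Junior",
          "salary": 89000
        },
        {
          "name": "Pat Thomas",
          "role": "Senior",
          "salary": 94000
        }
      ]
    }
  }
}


Path: departments.Sales.employees (count)

Navigate:
  -> departments
  -> Sales
  -> employees (array, length 3)

3


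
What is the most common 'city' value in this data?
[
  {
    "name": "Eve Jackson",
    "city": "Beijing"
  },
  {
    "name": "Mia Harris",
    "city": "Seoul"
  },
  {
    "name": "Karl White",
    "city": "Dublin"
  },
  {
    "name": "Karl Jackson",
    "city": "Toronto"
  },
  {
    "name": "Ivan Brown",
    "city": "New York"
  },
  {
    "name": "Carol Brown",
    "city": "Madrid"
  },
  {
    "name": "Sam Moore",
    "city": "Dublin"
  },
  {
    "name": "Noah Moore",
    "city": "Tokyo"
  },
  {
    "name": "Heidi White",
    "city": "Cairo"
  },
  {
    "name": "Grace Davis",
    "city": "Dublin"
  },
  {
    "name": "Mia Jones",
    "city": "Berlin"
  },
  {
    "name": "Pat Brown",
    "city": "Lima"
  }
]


Counting 'city' values across 12 records:

  Dublin: 3 ###
  Beijing: 1 #
  Seoul: 1 #
  Toronto: 1 #
  New York: 1 #
  Madrid: 1 #
  Tokyo: 1 #
  Cairo: 1 #
  Berlin: 1 #
  Lima: 1 #

Most common: Dublin (3 times)

Dublin (3 times)


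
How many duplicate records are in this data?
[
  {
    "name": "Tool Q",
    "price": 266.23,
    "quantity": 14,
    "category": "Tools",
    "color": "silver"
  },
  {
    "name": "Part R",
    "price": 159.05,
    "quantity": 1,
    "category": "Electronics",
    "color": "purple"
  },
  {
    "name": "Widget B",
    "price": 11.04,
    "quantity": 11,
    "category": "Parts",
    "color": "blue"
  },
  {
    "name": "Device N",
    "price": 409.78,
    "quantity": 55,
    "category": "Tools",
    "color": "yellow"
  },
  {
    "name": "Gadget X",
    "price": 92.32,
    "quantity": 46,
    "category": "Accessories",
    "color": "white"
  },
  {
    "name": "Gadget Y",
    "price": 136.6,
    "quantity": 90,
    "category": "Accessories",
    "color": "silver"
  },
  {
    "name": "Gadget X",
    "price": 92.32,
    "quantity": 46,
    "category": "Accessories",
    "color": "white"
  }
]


Checking 7 records for duplicates:

  Row 1: Tool Q ($266.23, qty 14)
  Row 2: Part R ($159.05, qty 1)
  Row 3: Widget B ($11.04, qty 11)
  Row 4: Device N ($409.78, qty 55)
  Row 5: Gadget X ($92.32, qty 46)
  Row 6: Gadget Y ($136.6, qty 90)
  Row 7: Gadget X ($92.32, qty 46) <-- DUPLICATE

Duplicates found: 1
Unique records: 6

1 duplicates, 6 unique


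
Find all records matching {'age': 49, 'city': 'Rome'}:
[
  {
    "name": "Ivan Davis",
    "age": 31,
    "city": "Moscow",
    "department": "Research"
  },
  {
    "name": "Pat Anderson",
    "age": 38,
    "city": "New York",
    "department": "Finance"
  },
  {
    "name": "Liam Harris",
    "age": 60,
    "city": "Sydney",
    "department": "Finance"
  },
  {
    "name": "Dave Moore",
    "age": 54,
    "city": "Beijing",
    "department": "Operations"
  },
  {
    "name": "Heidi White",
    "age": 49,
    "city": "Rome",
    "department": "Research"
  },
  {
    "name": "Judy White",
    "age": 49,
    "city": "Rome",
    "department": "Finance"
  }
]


Search criteria: {'age': 49, 'city': 'Rome'}

Checking 6 records:
  Ivan Davis: {age: 31, city: Moscow}
  Pat Anderson: {age: 38, city: New York}
  Liam Harris: {age: 60, city: Sydney}
  Dave Moore: {age: 54, city: Beijing}
  Heidi White: {age: 49, city: Rome} <-- MATCH
  Judy White: {age: 49, city: Rome} <-- MATCH

Matches: ["Heidi White", "Judy White"]

["Heidi White", "Judy White"]


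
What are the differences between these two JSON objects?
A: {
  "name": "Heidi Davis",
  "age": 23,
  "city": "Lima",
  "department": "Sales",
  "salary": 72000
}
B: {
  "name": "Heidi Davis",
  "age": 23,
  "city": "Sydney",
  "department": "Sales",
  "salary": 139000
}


Comparing each field (in key order):
  name: same
  age: same
  city: DIFFERENT
  department: same
  salary: DIFFERENT
Differences:
  city: Lima -> Sydney
  salary: 72000 -> 139000

2 field(s) changed

2 changes: city, salary


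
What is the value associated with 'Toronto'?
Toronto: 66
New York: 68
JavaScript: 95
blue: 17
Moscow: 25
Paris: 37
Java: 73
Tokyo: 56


Looking up key 'Toronto'
Value: 66

66


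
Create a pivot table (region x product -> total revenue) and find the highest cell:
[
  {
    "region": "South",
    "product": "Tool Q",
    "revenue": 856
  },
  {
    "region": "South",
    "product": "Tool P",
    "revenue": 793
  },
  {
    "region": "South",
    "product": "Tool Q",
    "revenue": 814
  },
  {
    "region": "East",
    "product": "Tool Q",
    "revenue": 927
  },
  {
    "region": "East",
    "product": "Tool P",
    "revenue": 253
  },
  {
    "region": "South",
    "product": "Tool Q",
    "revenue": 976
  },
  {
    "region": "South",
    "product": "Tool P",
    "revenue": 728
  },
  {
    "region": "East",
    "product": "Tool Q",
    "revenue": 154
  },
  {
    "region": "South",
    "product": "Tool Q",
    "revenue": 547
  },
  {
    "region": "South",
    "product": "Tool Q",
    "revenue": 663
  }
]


Pivot: region (rows) x product (columns) -> total revenue

     Tool P        Tool Q      
East           253          1081  
South         1521          3856  

Highest: South / Tool Q = $3856

South / Tool Q = $3856


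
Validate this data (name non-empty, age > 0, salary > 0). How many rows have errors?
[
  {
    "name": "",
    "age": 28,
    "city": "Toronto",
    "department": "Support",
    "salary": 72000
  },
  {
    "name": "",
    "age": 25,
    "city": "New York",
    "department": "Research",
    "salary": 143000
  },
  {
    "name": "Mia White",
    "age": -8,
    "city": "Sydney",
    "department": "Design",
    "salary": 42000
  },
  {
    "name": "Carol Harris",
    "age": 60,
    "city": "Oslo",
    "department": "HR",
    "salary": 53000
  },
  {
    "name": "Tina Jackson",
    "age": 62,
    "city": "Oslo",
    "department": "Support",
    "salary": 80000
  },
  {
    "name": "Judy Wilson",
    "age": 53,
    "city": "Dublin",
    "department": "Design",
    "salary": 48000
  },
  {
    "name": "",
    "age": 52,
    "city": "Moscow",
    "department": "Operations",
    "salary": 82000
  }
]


Validating 7 records:
Rules: name non-empty, age > 0, salary > 0

  Row 1 (???): empty name
  Row 2 (???): empty name
  Row 3 (Mia White): negative age: -8
  Row 4 (Carol Harris): OK
  Row 5 (Tina Jackson): OK
  Row 6 (Judy Wilson): OK
  Row 7 (???): empty name

Total errors: 4

4 errors


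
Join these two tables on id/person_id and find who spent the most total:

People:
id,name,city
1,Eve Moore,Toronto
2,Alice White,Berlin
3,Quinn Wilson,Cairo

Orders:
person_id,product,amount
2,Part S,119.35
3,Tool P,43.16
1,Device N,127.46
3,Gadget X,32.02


Join on: people.id = orders.person_id

Joined rows:
  Alice White (Berlin) bought Part S for $119.35
  Quinn Wilson (Cairo) bought Tool P for $43.16
  Eve Moore (Toronto) bought Device N for $127.46
  Quinn Wilson (Cairo) bought Gadget X for $32.02

Total per person:
  Eve Moore: $127.46
  Alice White: $119.35
  Quinn Wilson: $75.18

Top spender: Eve Moore ($127.46)

Eve Moore ($127.46)


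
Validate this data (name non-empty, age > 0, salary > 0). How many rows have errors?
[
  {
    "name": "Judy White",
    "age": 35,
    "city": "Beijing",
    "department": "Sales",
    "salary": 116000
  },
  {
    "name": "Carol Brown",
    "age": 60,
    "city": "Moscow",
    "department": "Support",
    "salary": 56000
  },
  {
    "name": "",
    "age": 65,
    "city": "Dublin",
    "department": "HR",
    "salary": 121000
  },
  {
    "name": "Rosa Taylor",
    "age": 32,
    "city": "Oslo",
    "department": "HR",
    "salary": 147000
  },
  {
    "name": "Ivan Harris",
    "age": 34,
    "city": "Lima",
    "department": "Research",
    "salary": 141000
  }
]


Validating 5 records:
Rules: name non-empty, age > 0, salary > 0

  Row 1 (Judy White): OK
  Row 2 (Carol Brown): OK
  Row 3 (???): empty name
  Row 4 (Rosa Taylor): OK
  Row 5 (Ivan Harris): OK

Total errors: 1

1 errors


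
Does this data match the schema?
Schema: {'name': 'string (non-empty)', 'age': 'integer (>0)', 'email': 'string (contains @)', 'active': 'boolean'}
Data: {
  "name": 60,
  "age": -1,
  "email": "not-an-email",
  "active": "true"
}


Validating each field against schema:
  name: FAIL (60 is not a string)
  age: FAIL (-1 is not > 0)
  email: FAIL ("not-an-email" does not contain @)
  active: FAIL ("true" is not a boolean)

Result: INVALID (4 errors: name, age, email, active)

INVALID (4 errors: name, age, email, active)


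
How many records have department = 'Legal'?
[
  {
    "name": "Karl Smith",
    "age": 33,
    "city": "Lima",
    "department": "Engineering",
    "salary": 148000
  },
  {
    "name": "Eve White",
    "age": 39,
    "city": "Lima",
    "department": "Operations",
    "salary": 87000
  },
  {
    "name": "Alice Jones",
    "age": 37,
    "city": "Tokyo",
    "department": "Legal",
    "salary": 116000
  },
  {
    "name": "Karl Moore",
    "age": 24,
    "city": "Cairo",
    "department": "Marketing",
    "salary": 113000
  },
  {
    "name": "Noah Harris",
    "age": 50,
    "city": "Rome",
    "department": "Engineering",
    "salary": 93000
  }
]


Data: 5 records
Condition: department = 'Legal'

Checking each record:
  Karl Smith: Engineering
  Eve White: Operations
  Alice Jones: Legal MATCH
  Karl Moore: Marketing
  Noah Harris: Engineering

Count: 1

1


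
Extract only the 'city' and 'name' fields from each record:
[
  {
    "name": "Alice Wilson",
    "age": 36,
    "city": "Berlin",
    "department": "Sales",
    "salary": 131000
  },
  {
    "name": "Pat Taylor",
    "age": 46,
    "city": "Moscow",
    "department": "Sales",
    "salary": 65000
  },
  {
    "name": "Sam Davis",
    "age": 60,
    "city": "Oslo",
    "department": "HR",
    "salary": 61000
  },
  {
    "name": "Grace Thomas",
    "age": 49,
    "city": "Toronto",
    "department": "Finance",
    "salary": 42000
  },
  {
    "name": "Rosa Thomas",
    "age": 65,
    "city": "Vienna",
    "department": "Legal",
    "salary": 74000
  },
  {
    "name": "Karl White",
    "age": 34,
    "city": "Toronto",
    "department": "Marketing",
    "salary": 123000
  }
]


Original: 6 records with fields: name, age, city, department, salary
Keep: ['city', 'name']
Drop: ['age', 'department', 'salary']
Result: 6 records, 2 fields each

[
  {
    "city": "Berlin",
    "name": "Alice Wilson"
  },
  {
    "city": "Moscow",
    "name": "Pat Taylor"
  },
  {
    "city": "Oslo",
    "name": "Sam Davis"
  },
  {
    "city": "Toronto",
    "name": "Grace Thomas"
  },
  {
    "city": "Vienna",
    "name": "Rosa Thomas"
  },
  {
    "city": "Toronto",
    "name": "Karl White"
  }
]


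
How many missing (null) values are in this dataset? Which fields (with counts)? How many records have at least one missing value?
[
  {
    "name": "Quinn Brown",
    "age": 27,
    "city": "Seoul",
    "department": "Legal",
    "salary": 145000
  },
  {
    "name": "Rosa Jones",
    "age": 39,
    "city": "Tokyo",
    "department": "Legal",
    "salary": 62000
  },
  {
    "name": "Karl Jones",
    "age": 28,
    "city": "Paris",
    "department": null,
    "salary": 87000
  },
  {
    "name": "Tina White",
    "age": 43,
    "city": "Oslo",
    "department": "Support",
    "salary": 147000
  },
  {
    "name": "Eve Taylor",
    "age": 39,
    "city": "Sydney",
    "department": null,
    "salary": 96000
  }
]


Checking for missing (null) values in 5 records:

  Quinn Brown: complete
  Rosa Jones: complete
  Karl Jones: department
  Tina White: complete
  Eve Taylor: department

Per field:
  name: 0 missing
  age: 0 missing
  city: 0 missing
  department: 2 missing
  salary: 0 missing

Total missing values: 2
Records with any missing: 2

2 missing values (department: 2); 2 incomplete records


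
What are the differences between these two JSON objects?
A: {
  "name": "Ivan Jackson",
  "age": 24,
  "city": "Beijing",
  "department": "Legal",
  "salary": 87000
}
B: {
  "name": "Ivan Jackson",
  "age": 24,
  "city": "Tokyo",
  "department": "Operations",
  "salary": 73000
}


Comparing each field (in key order):
  name: same
  age: same
  city: DIFFERENT
  department: DIFFERENT
  salary: DIFFERENT
Differences:
  city: Beijing -> Tokyo
  department: Legal -> Operations
  salary: 87000 -> 73000

3 field(s) changed

3 changes: city, department, salary


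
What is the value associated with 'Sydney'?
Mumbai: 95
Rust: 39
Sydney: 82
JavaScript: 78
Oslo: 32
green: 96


Looking up key 'Sydney'
Value: 82

82


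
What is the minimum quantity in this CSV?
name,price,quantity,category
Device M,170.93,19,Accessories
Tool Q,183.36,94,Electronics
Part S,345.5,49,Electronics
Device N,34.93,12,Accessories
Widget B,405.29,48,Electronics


Computing minimum quantity:
Values: [19, 94, 49, 12, 48]
Min = 12

12


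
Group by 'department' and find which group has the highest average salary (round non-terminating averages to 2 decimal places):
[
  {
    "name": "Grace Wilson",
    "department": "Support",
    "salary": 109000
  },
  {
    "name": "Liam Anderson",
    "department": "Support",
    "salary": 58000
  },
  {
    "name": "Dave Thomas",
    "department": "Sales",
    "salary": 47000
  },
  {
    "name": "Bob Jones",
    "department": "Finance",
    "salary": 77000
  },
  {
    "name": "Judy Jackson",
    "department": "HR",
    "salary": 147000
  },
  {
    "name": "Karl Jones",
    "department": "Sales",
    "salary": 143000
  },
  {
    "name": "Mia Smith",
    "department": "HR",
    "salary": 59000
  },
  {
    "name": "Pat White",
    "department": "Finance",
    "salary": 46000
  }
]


Group by: department

Groups:
  Finance: 2 people, avg salary = 123000/2 = $61500
  HR: 2 people, avg salary = 206000/2 = $103000
  Sales: 2 people, avg salary = 190000/2 = $95000
  Support: 2 people, avg salary = 167000/2 = $83500

Highest average salary: HR ($103000)

HR ($103000)


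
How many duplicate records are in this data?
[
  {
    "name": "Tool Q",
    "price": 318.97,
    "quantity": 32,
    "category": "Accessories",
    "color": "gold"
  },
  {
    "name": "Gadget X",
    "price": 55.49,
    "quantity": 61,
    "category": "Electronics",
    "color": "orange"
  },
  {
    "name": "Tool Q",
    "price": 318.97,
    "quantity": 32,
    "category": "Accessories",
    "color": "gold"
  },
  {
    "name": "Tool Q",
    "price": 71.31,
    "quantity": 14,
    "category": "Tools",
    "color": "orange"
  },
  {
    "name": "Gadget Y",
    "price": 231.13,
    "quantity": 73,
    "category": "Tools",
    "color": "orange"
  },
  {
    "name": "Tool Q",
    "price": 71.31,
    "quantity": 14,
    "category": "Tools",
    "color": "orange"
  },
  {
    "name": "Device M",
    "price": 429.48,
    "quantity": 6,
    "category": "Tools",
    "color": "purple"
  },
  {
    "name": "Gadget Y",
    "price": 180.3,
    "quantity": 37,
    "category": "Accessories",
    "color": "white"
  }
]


Checking 8 records for duplicates:

  Row 1: Tool Q ($318.97, qty 32)
  Row 2: Gadget X ($55.49, qty 61)
  Row 3: Tool Q ($318.97, qty 32) <-- DUPLICATE
  Row 4: Tool Q ($71.31, qty 14)
  Row 5: Gadget Y ($231.13, qty 73)
  Row 6: Tool Q ($71.31, qty 14) <-- DUPLICATE
  Row 7: Device M ($429.48, qty 6)
  Row 8: Gadget Y ($180.3, qty 37)

Duplicates found: 2
Unique records: 6

2 duplicates, 6 unique
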